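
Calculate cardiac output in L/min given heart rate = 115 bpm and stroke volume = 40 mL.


CO = HR * SV
CO = 115 * 40 / 1000
CO = 4.6 L/min


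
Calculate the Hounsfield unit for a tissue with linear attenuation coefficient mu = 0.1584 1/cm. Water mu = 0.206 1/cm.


HU = ((mu_tissue - mu_water) / mu_water) * 1000
HU = ((0.1584 - 0.206) / 0.206) * 1000
HU = -231.1


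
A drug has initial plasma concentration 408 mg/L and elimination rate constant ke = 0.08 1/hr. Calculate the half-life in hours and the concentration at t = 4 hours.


t_half = ln(2) / ke = 0.693147 / 0.08 = 8.664 hr
C(t) = C0 * exp(-ke*t) = 408 * exp(-0.08*4)
C(4) = 296.3 mg/L


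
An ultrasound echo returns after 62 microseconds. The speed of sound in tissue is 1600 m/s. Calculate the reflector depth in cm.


depth = c * t / 2
t = 62 us = 6.2000e-05 s
depth = 1600 * 6.2000e-05 / 2
depth = 0.0496 m = 4.96 cm


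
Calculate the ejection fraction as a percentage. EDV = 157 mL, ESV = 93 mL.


SV = EDV - ESV = 157 - 93 = 64 mL
EF = SV/EDV * 100 = 64/157 * 100
EF = 40.76%


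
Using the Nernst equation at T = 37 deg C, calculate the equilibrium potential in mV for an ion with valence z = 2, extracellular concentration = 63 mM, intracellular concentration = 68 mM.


E = (RT/(zF)) * ln(C_out/C_in)
T = 37 + 273.15 = 310.15 K
E = (8.314 * 310.15 / (2 * 96485)) * ln(63/68)
E = -1.021 mV


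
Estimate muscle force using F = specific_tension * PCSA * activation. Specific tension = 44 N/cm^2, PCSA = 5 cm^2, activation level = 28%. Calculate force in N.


F = sigma * PCSA * activation
F = 44 * 5 * 0.28
F = 61.6 N


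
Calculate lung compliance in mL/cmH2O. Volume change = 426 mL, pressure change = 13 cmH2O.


C = dV / dP
C = 426 / 13
C = 32.77 mL/cmH2O


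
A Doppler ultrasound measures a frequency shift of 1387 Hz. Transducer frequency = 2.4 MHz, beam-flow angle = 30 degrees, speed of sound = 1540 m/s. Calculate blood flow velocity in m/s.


v = fd * c / (2 * f0 * cos(theta))
v = 1387 * 1540 / (2 * 2.4000e+06 * cos(30))
v = 0.5138 m/s


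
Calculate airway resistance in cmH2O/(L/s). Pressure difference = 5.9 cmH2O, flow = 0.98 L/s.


R = dP / flow
R = 5.9 / 0.98
R = 6.02 cmH2O/(L/s)


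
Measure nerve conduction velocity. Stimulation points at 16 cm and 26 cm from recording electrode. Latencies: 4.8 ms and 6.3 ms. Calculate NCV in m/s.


Distance = (26 - 16) / 100 = 0.1 m
dt = (6.3 - 4.8) / 1000 = 0.0015 s
NCV = dist / dt = 66.67 m/s


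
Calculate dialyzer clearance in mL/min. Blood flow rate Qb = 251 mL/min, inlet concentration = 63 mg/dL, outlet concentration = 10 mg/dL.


K = Qb * (Cb_in - Cb_out) / Cb_in
K = 251 * (63 - 10) / 63
K = 211.2 mL/min


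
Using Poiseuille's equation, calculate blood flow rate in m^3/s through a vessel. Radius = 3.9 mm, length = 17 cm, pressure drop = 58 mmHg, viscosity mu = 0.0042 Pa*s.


Q = pi*r^4*dP / (8*mu*L)
r = 0.0039 m, L = 0.17 m
dP = 58 mmHg = 7732.676 Pa
Q = 9.8390e-04 m^3/s


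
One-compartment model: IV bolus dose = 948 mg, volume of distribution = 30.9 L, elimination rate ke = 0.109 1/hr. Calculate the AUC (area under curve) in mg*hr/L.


C0 = Dose/Vd = 948/30.9 = 30.6796 mg/L
AUC = C0/ke = 30.6796/0.109
AUC = 281.5 mg*hr/L


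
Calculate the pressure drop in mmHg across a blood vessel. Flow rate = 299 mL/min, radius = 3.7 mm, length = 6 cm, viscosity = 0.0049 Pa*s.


dP = 8*mu*L*Q / (pi*r^4)
Q = 299 mL/min = 4.98333e-06 m^3/s
dP = 19.9067 Pa = 19.9067 / 133.322 mmHg = 0.1493 mmHg


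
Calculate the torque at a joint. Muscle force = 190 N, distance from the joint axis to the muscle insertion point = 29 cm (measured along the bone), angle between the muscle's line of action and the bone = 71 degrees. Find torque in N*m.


Torque = F * d * sin(theta)   (moment arm = d*sin(theta))
d = 29 cm = 0.29 m
Torque = 190 * 0.29 * sin(71)
Torque = 52.1 N*m


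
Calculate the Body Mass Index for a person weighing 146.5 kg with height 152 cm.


BMI = weight / height^2
height = 152 cm = 1.52 m
BMI = 146.5 / 1.52^2
BMI = 63.41 kg/m^2


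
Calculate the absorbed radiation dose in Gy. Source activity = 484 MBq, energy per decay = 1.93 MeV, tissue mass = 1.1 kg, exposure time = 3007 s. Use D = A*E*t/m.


A = 484 MBq = 4.8400e+08 Bq
E = 1.93 MeV = 3.09186e-13 J
D = A*E*t/m = 4.8400e+08*3.09186e-13*3007/1.1
D = 0.4091 Gy


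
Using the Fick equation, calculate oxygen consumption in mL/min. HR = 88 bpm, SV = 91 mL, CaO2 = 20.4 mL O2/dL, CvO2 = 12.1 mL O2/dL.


CO = HR*SV = 88*91/1000 = 8.008 L/min
a-v O2 diff = 20.4 - 12.1 = 8.3 mL/dL
VO2 = CO * (CaO2-CvO2) * 10 dL/L
VO2 = 8.008 * 8.3 * 10
VO2 = 664.7 mL/min


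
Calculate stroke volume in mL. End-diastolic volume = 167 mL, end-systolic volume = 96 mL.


SV = EDV - ESV
SV = 167 - 96
SV = 71 mL


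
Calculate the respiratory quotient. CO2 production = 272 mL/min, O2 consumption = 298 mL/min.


RQ = VCO2 / VO2
RQ = 272 / 298
RQ = 0.9128


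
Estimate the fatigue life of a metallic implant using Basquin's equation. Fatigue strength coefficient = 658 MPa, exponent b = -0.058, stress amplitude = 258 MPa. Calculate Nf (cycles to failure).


sigma_a = sigma_f' * (2Nf)^b
2Nf = (sigma_a/sigma_f')^(1/b)
2Nf = (258/658)^(1/-0.058)
2Nf = 10243574
Nf = 5.1218e+06


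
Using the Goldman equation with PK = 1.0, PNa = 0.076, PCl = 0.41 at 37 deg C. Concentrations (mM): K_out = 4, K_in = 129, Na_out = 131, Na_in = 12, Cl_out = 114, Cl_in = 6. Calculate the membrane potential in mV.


Vm = (RT/F)*ln((PK*Ko + PNa*Nao + PCl*Cli)/(PK*Ki + PNa*Nai + PCl*Clo))
Numer = 16.416, Denom = 176.652
Vm = -63.5 mV


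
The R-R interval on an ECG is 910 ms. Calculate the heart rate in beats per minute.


HR = 60 / RR_interval(s)
RR = 910 ms = 0.91 s
HR = 60 / 0.91 = 65.93 bpm


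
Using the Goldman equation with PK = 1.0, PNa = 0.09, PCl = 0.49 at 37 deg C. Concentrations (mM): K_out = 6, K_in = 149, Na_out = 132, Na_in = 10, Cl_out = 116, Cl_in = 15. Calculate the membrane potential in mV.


Vm = (RT/F)*ln((PK*Ko + PNa*Nao + PCl*Cli)/(PK*Ki + PNa*Nai + PCl*Clo))
Numer = 25.23, Denom = 206.74
Vm = -56.21 mV


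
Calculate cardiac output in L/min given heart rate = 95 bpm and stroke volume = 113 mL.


CO = HR * SV
CO = 95 * 113 / 1000
CO = 10.73 L/min


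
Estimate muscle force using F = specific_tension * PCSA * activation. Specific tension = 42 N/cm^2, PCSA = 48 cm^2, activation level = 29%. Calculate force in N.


F = sigma * PCSA * activation
F = 42 * 48 * 0.29
F = 584.6 N


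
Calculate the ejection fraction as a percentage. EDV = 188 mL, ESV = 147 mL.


SV = EDV - ESV = 188 - 147 = 41 mL
EF = SV/EDV * 100 = 41/188 * 100
EF = 21.81%


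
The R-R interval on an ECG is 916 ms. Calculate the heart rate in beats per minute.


HR = 60 / RR_interval(s)
RR = 916 ms = 0.916 s
HR = 60 / 0.916 = 65.5 bpm


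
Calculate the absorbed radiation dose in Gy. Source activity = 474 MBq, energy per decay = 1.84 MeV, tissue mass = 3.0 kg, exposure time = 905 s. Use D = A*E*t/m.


A = 474 MBq = 4.7400e+08 Bq
E = 1.84 MeV = 2.94768e-13 J
D = A*E*t/m = 4.7400e+08*2.94768e-13*905/3.0
D = 0.04215 Gy


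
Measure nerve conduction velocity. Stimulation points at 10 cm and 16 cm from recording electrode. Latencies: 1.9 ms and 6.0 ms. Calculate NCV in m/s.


Distance = (16 - 10) / 100 = 0.06 m
dt = (6.0 - 1.9) / 1000 = 0.0041 s
NCV = dist / dt = 14.63 m/s


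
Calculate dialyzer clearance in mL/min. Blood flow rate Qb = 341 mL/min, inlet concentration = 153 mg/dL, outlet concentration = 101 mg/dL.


K = Qb * (Cb_in - Cb_out) / Cb_in
K = 341 * (153 - 101) / 153
K = 115.9 mL/min


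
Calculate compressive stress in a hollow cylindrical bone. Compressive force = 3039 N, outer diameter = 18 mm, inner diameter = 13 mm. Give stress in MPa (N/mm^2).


A = pi*(r_o^2 - r_i^2)
r_o = 9 mm, r_i = 6.5 mm
A = 121.737 mm^2
sigma = F/A = 3039 / 121.737
sigma = 24.96 MPa


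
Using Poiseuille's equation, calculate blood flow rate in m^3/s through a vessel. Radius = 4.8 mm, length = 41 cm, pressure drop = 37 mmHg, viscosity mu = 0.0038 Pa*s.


Q = pi*r^4*dP / (8*mu*L)
r = 0.0048 m, L = 0.41 m
dP = 37 mmHg = 4932.914 Pa
Q = 6.6003e-04 m^3/s


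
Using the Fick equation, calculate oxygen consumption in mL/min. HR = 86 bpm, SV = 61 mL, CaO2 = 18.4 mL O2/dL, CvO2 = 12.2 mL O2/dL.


CO = HR*SV = 86*61/1000 = 5.246 L/min
a-v O2 diff = 18.4 - 12.2 = 6.2 mL/dL
VO2 = CO * (CaO2-CvO2) * 10 dL/L
VO2 = 5.246 * 6.2 * 10
VO2 = 325.3 mL/min


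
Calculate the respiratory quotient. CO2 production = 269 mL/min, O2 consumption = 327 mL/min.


RQ = VCO2 / VO2
RQ = 269 / 327
RQ = 0.8226


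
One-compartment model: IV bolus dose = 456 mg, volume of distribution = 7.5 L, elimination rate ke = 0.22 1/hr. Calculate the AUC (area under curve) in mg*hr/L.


C0 = Dose/Vd = 456/7.5 = 60.8 mg/L
AUC = C0/ke = 60.8/0.22
AUC = 276.4 mg*hr/L


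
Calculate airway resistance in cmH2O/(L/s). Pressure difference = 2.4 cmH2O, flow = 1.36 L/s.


R = dP / flow
R = 2.4 / 1.36
R = 1.765 cmH2O/(L/s)


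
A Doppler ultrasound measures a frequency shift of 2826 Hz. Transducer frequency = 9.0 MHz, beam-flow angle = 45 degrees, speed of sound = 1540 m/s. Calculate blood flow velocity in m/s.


v = fd * c / (2 * f0 * cos(theta))
v = 2826 * 1540 / (2 * 9.0000e+06 * cos(45))
v = 0.3419 m/s


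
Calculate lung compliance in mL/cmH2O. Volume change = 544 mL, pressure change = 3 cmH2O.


C = dV / dP
C = 544 / 3
C = 181.3 mL/cmH2O


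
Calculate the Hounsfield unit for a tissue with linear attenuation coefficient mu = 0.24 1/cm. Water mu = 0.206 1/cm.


HU = ((mu_tissue - mu_water) / mu_water) * 1000
HU = ((0.24 - 0.206) / 0.206) * 1000
HU = 165


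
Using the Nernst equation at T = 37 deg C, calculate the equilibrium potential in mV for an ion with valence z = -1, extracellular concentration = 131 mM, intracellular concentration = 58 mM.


E = (RT/(zF)) * ln(C_out/C_in)
T = 37 + 273.15 = 310.15 K
E = (8.314 * 310.15 / (-1 * 96485)) * ln(131/58)
E = -21.77 mV


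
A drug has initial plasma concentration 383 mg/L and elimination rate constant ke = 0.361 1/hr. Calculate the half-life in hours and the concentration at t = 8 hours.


t_half = ln(2) / ke = 0.693147 / 0.361 = 1.92 hr
C(t) = C0 * exp(-ke*t) = 383 * exp(-0.361*8)
C(8) = 21.33 mg/L


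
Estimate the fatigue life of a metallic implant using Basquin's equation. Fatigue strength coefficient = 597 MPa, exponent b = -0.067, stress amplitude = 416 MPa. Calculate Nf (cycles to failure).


sigma_a = sigma_f' * (2Nf)^b
2Nf = (sigma_a/sigma_f')^(1/b)
2Nf = (416/597)^(1/-0.067)
2Nf = 219.53687
Nf = 109.8


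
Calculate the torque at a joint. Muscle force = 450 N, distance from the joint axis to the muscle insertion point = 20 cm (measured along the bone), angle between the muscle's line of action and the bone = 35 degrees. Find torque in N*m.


Torque = F * d * sin(theta)   (moment arm = d*sin(theta))
d = 20 cm = 0.2 m
Torque = 450 * 0.2 * sin(35)
Torque = 51.62 N*m


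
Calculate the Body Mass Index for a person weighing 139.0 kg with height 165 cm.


BMI = weight / height^2
height = 165 cm = 1.65 m
BMI = 139.0 / 1.65^2
BMI = 51.06 kg/m^2


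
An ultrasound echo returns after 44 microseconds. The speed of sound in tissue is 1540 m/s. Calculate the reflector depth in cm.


depth = c * t / 2
t = 44 us = 4.4000e-05 s
depth = 1540 * 4.4000e-05 / 2
depth = 0.03388 m = 3.388 cm


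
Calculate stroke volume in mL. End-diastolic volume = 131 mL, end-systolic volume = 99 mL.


SV = EDV - ESV
SV = 131 - 99
SV = 32 mL


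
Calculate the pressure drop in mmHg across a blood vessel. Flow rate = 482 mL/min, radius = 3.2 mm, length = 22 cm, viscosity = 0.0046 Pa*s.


dP = 8*mu*L*Q / (pi*r^4)
Q = 482 mL/min = 8.03333e-06 m^3/s
dP = 197.431 Pa = 197.431 / 133.322 mmHg = 1.481 mmHg


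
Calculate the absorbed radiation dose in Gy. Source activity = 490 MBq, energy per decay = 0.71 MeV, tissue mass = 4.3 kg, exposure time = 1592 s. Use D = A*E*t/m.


A = 490 MBq = 4.9000e+08 Bq
E = 0.71 MeV = 1.13742e-13 J
D = A*E*t/m = 4.9000e+08*1.13742e-13*1592/4.3
D = 0.02063 Gy


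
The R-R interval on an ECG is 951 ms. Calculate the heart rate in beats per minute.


HR = 60 / RR_interval(s)
RR = 951 ms = 0.951 s
HR = 60 / 0.951 = 63.09 bpm


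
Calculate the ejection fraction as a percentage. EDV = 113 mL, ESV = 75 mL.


SV = EDV - ESV = 113 - 75 = 38 mL
EF = SV/EDV * 100 = 38/113 * 100
EF = 33.63%


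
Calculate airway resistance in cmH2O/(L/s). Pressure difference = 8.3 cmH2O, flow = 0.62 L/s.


R = dP / flow
R = 8.3 / 0.62
R = 13.39 cmH2O/(L/s)


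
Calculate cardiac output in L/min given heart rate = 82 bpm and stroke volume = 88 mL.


CO = HR * SV
CO = 82 * 88 / 1000
CO = 7.216 L/min


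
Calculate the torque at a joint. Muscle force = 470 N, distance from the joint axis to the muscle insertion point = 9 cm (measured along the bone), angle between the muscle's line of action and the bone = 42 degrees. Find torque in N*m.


Torque = F * d * sin(theta)   (moment arm = d*sin(theta))
d = 9 cm = 0.09 m
Torque = 470 * 0.09 * sin(42)
Torque = 28.3 N*m


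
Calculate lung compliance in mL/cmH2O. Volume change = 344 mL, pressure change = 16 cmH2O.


C = dV / dP
C = 344 / 16
C = 21.5 mL/cmH2O


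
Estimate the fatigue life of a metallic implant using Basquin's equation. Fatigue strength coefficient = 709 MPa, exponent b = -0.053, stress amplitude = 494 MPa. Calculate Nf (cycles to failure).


sigma_a = sigma_f' * (2Nf)^b
2Nf = (sigma_a/sigma_f')^(1/b)
2Nf = (494/709)^(1/-0.053)
2Nf = 913.56878
Nf = 456.8


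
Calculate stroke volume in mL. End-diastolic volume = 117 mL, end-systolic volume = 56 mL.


SV = EDV - ESV
SV = 117 - 56
SV = 61 mL


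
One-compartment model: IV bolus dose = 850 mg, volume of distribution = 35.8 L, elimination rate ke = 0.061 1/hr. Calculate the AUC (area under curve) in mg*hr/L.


C0 = Dose/Vd = 850/35.8 = 23.743 mg/L
AUC = C0/ke = 23.743/0.061
AUC = 389.2 mg*hr/L


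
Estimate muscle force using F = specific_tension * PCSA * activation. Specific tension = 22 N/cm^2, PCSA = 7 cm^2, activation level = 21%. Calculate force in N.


F = sigma * PCSA * activation
F = 22 * 7 * 0.21
F = 32.34 N


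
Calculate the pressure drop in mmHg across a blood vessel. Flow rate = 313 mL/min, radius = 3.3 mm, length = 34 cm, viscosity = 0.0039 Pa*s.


dP = 8*mu*L*Q / (pi*r^4)
Q = 313 mL/min = 5.21667e-06 m^3/s
dP = 148.532 Pa = 148.532 / 133.322 mmHg = 1.114 mmHg


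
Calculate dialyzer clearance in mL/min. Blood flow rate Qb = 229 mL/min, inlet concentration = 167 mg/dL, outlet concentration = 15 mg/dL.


K = Qb * (Cb_in - Cb_out) / Cb_in
K = 229 * (167 - 15) / 167
K = 208.4 mL/min


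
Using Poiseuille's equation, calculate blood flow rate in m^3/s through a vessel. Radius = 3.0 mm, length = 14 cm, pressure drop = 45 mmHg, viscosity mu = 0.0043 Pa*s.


Q = pi*r^4*dP / (8*mu*L)
r = 0.003 m, L = 0.14 m
dP = 45 mmHg = 5999.49 Pa
Q = 3.1700e-04 m^3/s


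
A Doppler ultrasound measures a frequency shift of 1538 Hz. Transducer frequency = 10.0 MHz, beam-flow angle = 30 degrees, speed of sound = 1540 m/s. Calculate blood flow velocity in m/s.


v = fd * c / (2 * f0 * cos(theta))
v = 1538 * 1540 / (2 * 1.0000e+07 * cos(30))
v = 0.1367 m/s


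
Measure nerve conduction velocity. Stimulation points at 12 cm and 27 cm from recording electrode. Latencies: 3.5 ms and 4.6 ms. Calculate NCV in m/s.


Distance = (27 - 12) / 100 = 0.15 m
dt = (4.6 - 3.5) / 1000 = 0.0011 s
NCV = dist / dt = 136.4 m/s


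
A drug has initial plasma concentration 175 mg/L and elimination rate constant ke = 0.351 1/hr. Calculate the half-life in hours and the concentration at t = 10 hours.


t_half = ln(2) / ke = 0.693147 / 0.351 = 1.975 hr
C(t) = C0 * exp(-ke*t) = 175 * exp(-0.351*10)
C(10) = 5.232 mg/L


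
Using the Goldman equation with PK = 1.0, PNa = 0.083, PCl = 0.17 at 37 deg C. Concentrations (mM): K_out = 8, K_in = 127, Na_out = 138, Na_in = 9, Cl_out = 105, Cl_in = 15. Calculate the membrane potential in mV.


Vm = (RT/F)*ln((PK*Ko + PNa*Nao + PCl*Cli)/(PK*Ki + PNa*Nai + PCl*Clo))
Numer = 22.004, Denom = 145.597
Vm = -50.5 mV


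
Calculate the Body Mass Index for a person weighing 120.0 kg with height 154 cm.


BMI = weight / height^2
height = 154 cm = 1.54 m
BMI = 120.0 / 1.54^2
BMI = 50.6 kg/m^2


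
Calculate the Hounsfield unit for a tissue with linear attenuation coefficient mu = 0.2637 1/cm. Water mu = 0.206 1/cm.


HU = ((mu_tissue - mu_water) / mu_water) * 1000
HU = ((0.2637 - 0.206) / 0.206) * 1000
HU = 280.1


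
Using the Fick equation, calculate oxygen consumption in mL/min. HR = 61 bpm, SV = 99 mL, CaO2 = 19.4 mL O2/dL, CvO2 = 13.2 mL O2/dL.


CO = HR*SV = 61*99/1000 = 6.039 L/min
a-v O2 diff = 19.4 - 13.2 = 6.2 mL/dL
VO2 = CO * (CaO2-CvO2) * 10 dL/L
VO2 = 6.039 * 6.2 * 10
VO2 = 374.4 mL/min


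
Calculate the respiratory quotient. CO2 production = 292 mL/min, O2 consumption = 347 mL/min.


RQ = VCO2 / VO2
RQ = 292 / 347
RQ = 0.8415


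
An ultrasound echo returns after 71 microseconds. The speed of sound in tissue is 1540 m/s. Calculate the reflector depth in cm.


depth = c * t / 2
t = 71 us = 7.1000e-05 s
depth = 1540 * 7.1000e-05 / 2
depth = 0.05467 m = 5.467 cm


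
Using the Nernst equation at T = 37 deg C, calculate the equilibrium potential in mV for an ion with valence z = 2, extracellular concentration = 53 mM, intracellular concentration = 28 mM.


E = (RT/(zF)) * ln(C_out/C_in)
T = 37 + 273.15 = 310.15 K
E = (8.314 * 310.15 / (2 * 96485)) * ln(53/28)
E = 8.527 mV


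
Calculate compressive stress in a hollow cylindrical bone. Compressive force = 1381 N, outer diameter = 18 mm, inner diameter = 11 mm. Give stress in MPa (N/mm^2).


A = pi*(r_o^2 - r_i^2)
r_o = 9 mm, r_i = 5.5 mm
A = 159.436 mm^2
sigma = F/A = 1381 / 159.436
sigma = 8.662 MPa


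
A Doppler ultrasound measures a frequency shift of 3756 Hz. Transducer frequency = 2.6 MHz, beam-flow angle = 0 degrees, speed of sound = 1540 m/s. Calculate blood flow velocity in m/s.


v = fd * c / (2 * f0 * cos(theta))
v = 3756 * 1540 / (2 * 2.6000e+06 * cos(0))
v = 1.112 m/s


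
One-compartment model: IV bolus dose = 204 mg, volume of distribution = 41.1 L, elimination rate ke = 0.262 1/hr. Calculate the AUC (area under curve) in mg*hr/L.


C0 = Dose/Vd = 204/41.1 = 4.9635 mg/L
AUC = C0/ke = 4.9635/0.262
AUC = 18.94 mg*hr/L


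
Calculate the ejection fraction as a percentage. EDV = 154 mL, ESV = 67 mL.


SV = EDV - ESV = 154 - 67 = 87 mL
EF = SV/EDV * 100 = 87/154 * 100
EF = 56.49%


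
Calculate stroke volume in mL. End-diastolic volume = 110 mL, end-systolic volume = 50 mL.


SV = EDV - ESV
SV = 110 - 50
SV = 60 mL


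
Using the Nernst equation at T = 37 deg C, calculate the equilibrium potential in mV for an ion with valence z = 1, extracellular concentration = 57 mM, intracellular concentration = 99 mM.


E = (RT/(zF)) * ln(C_out/C_in)
T = 37 + 273.15 = 310.15 K
E = (8.314 * 310.15 / (1 * 96485)) * ln(57/99)
E = -14.75 mV


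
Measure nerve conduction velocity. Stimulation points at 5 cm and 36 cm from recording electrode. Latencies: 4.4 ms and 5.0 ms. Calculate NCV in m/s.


Distance = (36 - 5) / 100 = 0.31 m
dt = (5.0 - 4.4) / 1000 = 6.0000e-04 s
NCV = dist / dt = 516.7 m/s


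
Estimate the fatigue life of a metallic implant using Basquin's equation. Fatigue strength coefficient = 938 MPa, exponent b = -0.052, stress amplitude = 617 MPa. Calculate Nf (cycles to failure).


sigma_a = sigma_f' * (2Nf)^b
2Nf = (sigma_a/sigma_f')^(1/b)
2Nf = (617/938)^(1/-0.052)
2Nf = 3150.7708
Nf = 1575


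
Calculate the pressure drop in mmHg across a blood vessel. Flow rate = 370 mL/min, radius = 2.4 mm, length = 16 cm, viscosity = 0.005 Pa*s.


dP = 8*mu*L*Q / (pi*r^4)
Q = 370 mL/min = 6.16667e-06 m^3/s
dP = 378.648 Pa = 378.648 / 133.322 mmHg = 2.84 mmHg


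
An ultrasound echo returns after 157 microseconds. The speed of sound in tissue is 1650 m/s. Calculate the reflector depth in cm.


depth = c * t / 2
t = 157 us = 1.5700e-04 s
depth = 1650 * 1.5700e-04 / 2
depth = 0.129525 m = 12.9525 cm


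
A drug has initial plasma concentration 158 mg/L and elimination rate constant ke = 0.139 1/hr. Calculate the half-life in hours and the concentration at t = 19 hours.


t_half = ln(2) / ke = 0.693147 / 0.139 = 4.987 hr
C(t) = C0 * exp(-ke*t) = 158 * exp(-0.139*19)
C(19) = 11.26 mg/L


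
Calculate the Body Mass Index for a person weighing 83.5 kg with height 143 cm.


BMI = weight / height^2
height = 143 cm = 1.43 m
BMI = 83.5 / 1.43^2
BMI = 40.83 kg/m^2


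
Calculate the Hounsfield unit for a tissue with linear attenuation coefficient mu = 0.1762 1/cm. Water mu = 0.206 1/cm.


HU = ((mu_tissue - mu_water) / mu_water) * 1000
HU = ((0.1762 - 0.206) / 0.206) * 1000
HU = -144.7


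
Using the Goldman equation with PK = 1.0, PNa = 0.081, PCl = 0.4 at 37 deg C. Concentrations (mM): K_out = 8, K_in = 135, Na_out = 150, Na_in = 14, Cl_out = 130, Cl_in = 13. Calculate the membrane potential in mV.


Vm = (RT/F)*ln((PK*Ko + PNa*Nao + PCl*Cli)/(PK*Ki + PNa*Nai + PCl*Clo))
Numer = 25.35, Denom = 188.134
Vm = -53.57 mV


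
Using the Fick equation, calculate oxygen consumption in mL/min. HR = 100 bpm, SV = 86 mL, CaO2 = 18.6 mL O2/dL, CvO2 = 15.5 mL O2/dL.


CO = HR*SV = 100*86/1000 = 8.6 L/min
a-v O2 diff = 18.6 - 15.5 = 3.1 mL/dL
VO2 = CO * (CaO2-CvO2) * 10 dL/L
VO2 = 8.6 * 3.1 * 10
VO2 = 266.6 mL/min


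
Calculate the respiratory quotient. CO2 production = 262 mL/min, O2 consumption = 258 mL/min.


RQ = VCO2 / VO2
RQ = 262 / 258
RQ = 1.016


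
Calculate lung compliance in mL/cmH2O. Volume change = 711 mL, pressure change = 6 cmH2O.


C = dV / dP
C = 711 / 6
C = 118.5 mL/cmH2O


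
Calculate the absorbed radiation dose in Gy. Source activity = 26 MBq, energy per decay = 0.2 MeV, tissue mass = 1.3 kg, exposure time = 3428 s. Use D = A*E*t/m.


A = 26 MBq = 2.6000e+07 Bq
E = 0.2 MeV = 3.204e-14 J
D = A*E*t/m = 2.6000e+07*3.204e-14*3428/1.3
D = 0.002197 Gy


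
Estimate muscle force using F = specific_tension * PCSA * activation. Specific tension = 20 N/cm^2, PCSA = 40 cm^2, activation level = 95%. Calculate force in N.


F = sigma * PCSA * activation
F = 20 * 40 * 0.95
F = 760 N


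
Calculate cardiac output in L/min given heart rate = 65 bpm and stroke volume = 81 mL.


CO = HR * SV
CO = 65 * 81 / 1000
CO = 5.265 L/min


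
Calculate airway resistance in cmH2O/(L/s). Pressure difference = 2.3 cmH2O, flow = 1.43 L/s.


R = dP / flow
R = 2.3 / 1.43
R = 1.608 cmH2O/(L/s)


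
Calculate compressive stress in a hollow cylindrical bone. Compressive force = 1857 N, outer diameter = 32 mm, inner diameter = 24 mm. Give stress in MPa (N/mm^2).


A = pi*(r_o^2 - r_i^2)
r_o = 16 mm, r_i = 12 mm
A = 351.858 mm^2
sigma = F/A = 1857 / 351.858
sigma = 5.278 MPa


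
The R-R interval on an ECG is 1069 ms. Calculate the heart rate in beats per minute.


HR = 60 / RR_interval(s)
RR = 1069 ms = 1.069 s
HR = 60 / 1.069 = 56.13 bpm


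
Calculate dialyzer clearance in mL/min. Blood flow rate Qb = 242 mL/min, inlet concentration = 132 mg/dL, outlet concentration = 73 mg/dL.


K = Qb * (Cb_in - Cb_out) / Cb_in
K = 242 * (132 - 73) / 132
K = 108.2 mL/min


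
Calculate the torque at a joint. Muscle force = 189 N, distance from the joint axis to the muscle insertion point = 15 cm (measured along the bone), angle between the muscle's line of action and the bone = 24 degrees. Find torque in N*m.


Torque = F * d * sin(theta)   (moment arm = d*sin(theta))
d = 15 cm = 0.15 m
Torque = 189 * 0.15 * sin(24)
Torque = 11.53 N*m


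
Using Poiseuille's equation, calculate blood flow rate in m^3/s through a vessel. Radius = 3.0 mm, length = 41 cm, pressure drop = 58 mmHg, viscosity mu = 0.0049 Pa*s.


Q = pi*r^4*dP / (8*mu*L)
r = 0.003 m, L = 0.41 m
dP = 58 mmHg = 7732.676 Pa
Q = 1.2243e-04 m^3/s


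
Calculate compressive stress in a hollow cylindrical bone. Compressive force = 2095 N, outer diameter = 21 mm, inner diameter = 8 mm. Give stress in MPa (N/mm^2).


A = pi*(r_o^2 - r_i^2)
r_o = 10.5 mm, r_i = 4 mm
A = 296.095 mm^2
sigma = F/A = 2095 / 296.095
sigma = 7.075 MPa


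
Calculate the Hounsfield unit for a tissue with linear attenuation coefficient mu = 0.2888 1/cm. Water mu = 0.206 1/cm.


HU = ((mu_tissue - mu_water) / mu_water) * 1000
HU = ((0.2888 - 0.206) / 0.206) * 1000
HU = 401.9


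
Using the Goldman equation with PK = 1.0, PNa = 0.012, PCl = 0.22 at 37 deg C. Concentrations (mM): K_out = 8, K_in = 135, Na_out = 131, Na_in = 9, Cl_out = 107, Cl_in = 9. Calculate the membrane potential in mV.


Vm = (RT/F)*ln((PK*Ko + PNa*Nao + PCl*Cli)/(PK*Ki + PNa*Nai + PCl*Clo))
Numer = 11.552, Denom = 158.648
Vm = -70.02 mV


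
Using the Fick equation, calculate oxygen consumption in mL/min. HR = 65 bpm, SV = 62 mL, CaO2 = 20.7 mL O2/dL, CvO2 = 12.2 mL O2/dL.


CO = HR*SV = 65*62/1000 = 4.03 L/min
a-v O2 diff = 20.7 - 12.2 = 8.5 mL/dL
VO2 = CO * (CaO2-CvO2) * 10 dL/L
VO2 = 4.03 * 8.5 * 10
VO2 = 342.6 mL/min


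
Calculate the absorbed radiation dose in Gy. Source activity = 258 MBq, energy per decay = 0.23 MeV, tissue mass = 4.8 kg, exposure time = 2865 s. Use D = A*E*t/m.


A = 258 MBq = 2.5800e+08 Bq
E = 0.23 MeV = 3.6846e-14 J
D = A*E*t/m = 2.5800e+08*3.6846e-14*2865/4.8
D = 0.005674 Gy


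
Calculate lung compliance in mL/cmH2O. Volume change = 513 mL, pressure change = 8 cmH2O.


C = dV / dP
C = 513 / 8
C = 64.12 mL/cmH2O


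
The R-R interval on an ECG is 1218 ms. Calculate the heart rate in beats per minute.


HR = 60 / RR_interval(s)
RR = 1218 ms = 1.218 s
HR = 60 / 1.218 = 49.26 bpm


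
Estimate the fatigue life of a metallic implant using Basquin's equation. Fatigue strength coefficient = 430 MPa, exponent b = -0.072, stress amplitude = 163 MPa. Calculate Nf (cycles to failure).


sigma_a = sigma_f' * (2Nf)^b
2Nf = (sigma_a/sigma_f')^(1/b)
2Nf = (163/430)^(1/-0.072)
2Nf = 709778.65
Nf = 3.549e+05


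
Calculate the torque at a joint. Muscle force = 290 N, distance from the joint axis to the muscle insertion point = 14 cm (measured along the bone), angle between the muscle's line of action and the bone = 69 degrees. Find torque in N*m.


Torque = F * d * sin(theta)   (moment arm = d*sin(theta))
d = 14 cm = 0.14 m
Torque = 290 * 0.14 * sin(69)
Torque = 37.9 N*m


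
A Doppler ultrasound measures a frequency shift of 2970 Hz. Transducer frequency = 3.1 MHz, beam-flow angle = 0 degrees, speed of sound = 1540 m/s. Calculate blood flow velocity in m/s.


v = fd * c / (2 * f0 * cos(theta))
v = 2970 * 1540 / (2 * 3.1000e+06 * cos(0))
v = 0.7377 m/s


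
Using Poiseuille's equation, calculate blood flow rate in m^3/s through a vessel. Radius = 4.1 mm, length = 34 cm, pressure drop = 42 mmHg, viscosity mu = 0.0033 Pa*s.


Q = pi*r^4*dP / (8*mu*L)
r = 0.0041 m, L = 0.34 m
dP = 42 mmHg = 5599.524 Pa
Q = 5.5380e-04 m^3/s


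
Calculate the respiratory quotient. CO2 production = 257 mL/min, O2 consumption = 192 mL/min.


RQ = VCO2 / VO2
RQ = 257 / 192
RQ = 1.339


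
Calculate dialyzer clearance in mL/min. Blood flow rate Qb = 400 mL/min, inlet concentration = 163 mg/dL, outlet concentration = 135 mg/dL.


K = Qb * (Cb_in - Cb_out) / Cb_in
K = 400 * (163 - 135) / 163
K = 68.71 mL/min


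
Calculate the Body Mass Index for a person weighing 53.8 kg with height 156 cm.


BMI = weight / height^2
height = 156 cm = 1.56 m
BMI = 53.8 / 1.56^2
BMI = 22.11 kg/m^2


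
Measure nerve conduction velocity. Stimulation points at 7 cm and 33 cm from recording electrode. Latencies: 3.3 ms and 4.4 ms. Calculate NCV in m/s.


Distance = (33 - 7) / 100 = 0.26 m
dt = (4.4 - 3.3) / 1000 = 0.0011 s
NCV = dist / dt = 236.4 m/s


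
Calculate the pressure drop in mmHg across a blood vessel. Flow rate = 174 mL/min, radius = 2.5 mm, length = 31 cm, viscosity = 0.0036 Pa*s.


dP = 8*mu*L*Q / (pi*r^4)
Q = 174 mL/min = 2.9e-06 m^3/s
dP = 210.98 Pa = 210.98 / 133.322 mmHg = 1.582 mmHg


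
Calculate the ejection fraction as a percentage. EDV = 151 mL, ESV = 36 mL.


SV = EDV - ESV = 151 - 36 = 115 mL
EF = SV/EDV * 100 = 115/151 * 100
EF = 76.16%


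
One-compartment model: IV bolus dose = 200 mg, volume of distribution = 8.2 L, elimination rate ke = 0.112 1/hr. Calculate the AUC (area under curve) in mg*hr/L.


C0 = Dose/Vd = 200/8.2 = 24.3902 mg/L
AUC = C0/ke = 24.3902/0.112
AUC = 217.8 mg*hr/L


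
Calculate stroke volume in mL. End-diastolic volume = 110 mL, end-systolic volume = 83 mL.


SV = EDV - ESV
SV = 110 - 83
SV = 27 mL


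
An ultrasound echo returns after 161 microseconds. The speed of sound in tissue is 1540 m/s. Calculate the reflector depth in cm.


depth = c * t / 2
t = 161 us = 1.6100e-04 s
depth = 1540 * 1.6100e-04 / 2
depth = 0.12397 m = 12.397 cm


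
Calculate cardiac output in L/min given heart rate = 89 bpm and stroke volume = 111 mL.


CO = HR * SV
CO = 89 * 111 / 1000
CO = 9.879 L/min


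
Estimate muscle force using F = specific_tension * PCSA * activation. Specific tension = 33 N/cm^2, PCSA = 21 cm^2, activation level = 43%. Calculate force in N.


F = sigma * PCSA * activation
F = 33 * 21 * 0.43
F = 298 N


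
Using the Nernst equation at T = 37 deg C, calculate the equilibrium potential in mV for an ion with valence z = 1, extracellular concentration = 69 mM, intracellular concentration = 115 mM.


E = (RT/(zF)) * ln(C_out/C_in)
T = 37 + 273.15 = 310.15 K
E = (8.314 * 310.15 / (1 * 96485)) * ln(69/115)
E = -13.65 mV


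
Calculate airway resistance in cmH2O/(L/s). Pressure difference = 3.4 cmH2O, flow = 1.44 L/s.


R = dP / flow
R = 3.4 / 1.44
R = 2.361 cmH2O/(L/s)


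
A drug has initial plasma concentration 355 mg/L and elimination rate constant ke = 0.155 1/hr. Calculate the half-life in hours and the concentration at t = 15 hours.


t_half = ln(2) / ke = 0.693147 / 0.155 = 4.472 hr
C(t) = C0 * exp(-ke*t) = 355 * exp(-0.155*15)
C(15) = 34.71 mg/L


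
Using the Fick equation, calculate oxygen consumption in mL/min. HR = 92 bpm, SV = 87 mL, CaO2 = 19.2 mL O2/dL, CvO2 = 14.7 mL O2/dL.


CO = HR*SV = 92*87/1000 = 8.004 L/min
a-v O2 diff = 19.2 - 14.7 = 4.5 mL/dL
VO2 = CO * (CaO2-CvO2) * 10 dL/L
VO2 = 8.004 * 4.5 * 10
VO2 = 360.2 mL/min


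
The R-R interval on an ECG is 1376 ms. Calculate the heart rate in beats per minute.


HR = 60 / RR_interval(s)
RR = 1376 ms = 1.376 s
HR = 60 / 1.376 = 43.6 bpm


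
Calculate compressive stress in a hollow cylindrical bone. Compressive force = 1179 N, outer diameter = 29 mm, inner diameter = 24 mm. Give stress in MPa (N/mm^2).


A = pi*(r_o^2 - r_i^2)
r_o = 14.5 mm, r_i = 12 mm
A = 208.131 mm^2
sigma = F/A = 1179 / 208.131
sigma = 5.665 MPa


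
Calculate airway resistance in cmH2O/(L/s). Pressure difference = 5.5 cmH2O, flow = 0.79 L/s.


R = dP / flow
R = 5.5 / 0.79
R = 6.962 cmH2O/(L/s)


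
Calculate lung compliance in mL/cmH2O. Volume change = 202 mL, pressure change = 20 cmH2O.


C = dV / dP
C = 202 / 20
C = 10.1 mL/cmH2O


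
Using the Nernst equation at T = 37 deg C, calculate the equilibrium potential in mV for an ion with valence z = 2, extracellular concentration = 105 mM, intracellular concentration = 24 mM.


E = (RT/(zF)) * ln(C_out/C_in)
T = 37 + 273.15 = 310.15 K
E = (8.314 * 310.15 / (2 * 96485)) * ln(105/24)
E = 19.72 mV


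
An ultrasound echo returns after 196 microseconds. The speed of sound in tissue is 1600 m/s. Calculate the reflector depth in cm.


depth = c * t / 2
t = 196 us = 1.9600e-04 s
depth = 1600 * 1.9600e-04 / 2
depth = 0.1568 m = 15.68 cm


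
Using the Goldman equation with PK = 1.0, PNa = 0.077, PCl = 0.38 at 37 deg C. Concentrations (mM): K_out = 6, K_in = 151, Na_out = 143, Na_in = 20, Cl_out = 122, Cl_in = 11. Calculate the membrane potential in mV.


Vm = (RT/F)*ln((PK*Ko + PNa*Nao + PCl*Cli)/(PK*Ki + PNa*Nai + PCl*Clo))
Numer = 21.191, Denom = 198.9
Vm = -59.84 mV


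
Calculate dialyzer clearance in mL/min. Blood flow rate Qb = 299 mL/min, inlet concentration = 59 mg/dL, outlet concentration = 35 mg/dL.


K = Qb * (Cb_in - Cb_out) / Cb_in
K = 299 * (59 - 35) / 59
K = 121.6 mL/min


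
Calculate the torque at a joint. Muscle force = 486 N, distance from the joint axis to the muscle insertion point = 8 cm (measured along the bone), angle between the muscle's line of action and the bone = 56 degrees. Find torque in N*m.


Torque = F * d * sin(theta)   (moment arm = d*sin(theta))
d = 8 cm = 0.08 m
Torque = 486 * 0.08 * sin(56)
Torque = 32.23 N*m


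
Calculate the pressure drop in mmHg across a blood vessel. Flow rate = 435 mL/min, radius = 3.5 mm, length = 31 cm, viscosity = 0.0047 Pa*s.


dP = 8*mu*L*Q / (pi*r^4)
Q = 435 mL/min = 7.25e-06 m^3/s
dP = 179.253 Pa = 179.253 / 133.322 mmHg = 1.345 mmHg


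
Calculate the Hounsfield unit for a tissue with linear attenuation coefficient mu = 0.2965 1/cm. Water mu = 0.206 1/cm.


HU = ((mu_tissue - mu_water) / mu_water) * 1000
HU = ((0.2965 - 0.206) / 0.206) * 1000
HU = 439.3


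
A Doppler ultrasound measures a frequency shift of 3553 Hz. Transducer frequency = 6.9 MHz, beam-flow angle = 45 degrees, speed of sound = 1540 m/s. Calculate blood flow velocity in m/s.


v = fd * c / (2 * f0 * cos(theta))
v = 3553 * 1540 / (2 * 6.9000e+06 * cos(45))
v = 0.5607 m/s


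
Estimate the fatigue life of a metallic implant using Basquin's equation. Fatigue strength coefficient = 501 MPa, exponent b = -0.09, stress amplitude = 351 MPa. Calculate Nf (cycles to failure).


sigma_a = sigma_f' * (2Nf)^b
2Nf = (sigma_a/sigma_f')^(1/b)
2Nf = (351/501)^(1/-0.09)
2Nf = 52.120284
Nf = 26.06


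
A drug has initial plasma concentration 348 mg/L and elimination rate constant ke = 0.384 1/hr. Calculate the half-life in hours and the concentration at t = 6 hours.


t_half = ln(2) / ke = 0.693147 / 0.384 = 1.805 hr
C(t) = C0 * exp(-ke*t) = 348 * exp(-0.384*6)
C(6) = 34.75 mg/L


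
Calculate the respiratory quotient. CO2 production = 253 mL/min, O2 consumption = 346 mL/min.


RQ = VCO2 / VO2
RQ = 253 / 346
RQ = 0.7312


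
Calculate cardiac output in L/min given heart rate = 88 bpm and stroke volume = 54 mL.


CO = HR * SV
CO = 88 * 54 / 1000
CO = 4.752 L/min


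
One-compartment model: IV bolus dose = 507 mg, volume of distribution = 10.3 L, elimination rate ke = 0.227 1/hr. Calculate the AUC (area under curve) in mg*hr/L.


C0 = Dose/Vd = 507/10.3 = 49.2233 mg/L
AUC = C0/ke = 49.2233/0.227
AUC = 216.8 mg*hr/L


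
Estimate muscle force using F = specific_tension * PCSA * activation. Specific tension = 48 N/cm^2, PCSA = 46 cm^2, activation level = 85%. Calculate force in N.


F = sigma * PCSA * activation
F = 48 * 46 * 0.85
F = 1877 N


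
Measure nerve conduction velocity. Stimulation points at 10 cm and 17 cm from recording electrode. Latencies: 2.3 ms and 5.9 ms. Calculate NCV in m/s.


Distance = (17 - 10) / 100 = 0.07 m
dt = (5.9 - 2.3) / 1000 = 0.0036 s
NCV = dist / dt = 19.44 m/s


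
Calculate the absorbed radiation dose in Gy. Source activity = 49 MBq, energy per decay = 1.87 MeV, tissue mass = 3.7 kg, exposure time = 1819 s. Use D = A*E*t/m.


A = 49 MBq = 4.9000e+07 Bq
E = 1.87 MeV = 2.99574e-13 J
D = A*E*t/m = 4.9000e+07*2.99574e-13*1819/3.7
D = 0.007217 Gy


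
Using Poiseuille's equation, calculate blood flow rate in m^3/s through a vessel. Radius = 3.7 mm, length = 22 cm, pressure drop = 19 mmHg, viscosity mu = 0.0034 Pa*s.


Q = pi*r^4*dP / (8*mu*L)
r = 0.0037 m, L = 0.22 m
dP = 19 mmHg = 2533.118 Pa
Q = 2.4924e-04 m^3/s


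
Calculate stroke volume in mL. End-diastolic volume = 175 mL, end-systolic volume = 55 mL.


SV = EDV - ESV
SV = 175 - 55
SV = 120 mL


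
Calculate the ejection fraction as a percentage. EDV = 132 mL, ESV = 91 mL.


SV = EDV - ESV = 132 - 91 = 41 mL
EF = SV/EDV * 100 = 41/132 * 100
EF = 31.06%


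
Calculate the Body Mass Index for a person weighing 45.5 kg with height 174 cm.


BMI = weight / height^2
height = 174 cm = 1.74 m
BMI = 45.5 / 1.74^2
BMI = 15.03 kg/m^2


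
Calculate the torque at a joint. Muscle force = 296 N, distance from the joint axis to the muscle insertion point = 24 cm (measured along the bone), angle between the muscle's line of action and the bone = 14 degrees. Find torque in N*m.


Torque = F * d * sin(theta)   (moment arm = d*sin(theta))
d = 24 cm = 0.24 m
Torque = 296 * 0.24 * sin(14)
Torque = 17.19 N*m


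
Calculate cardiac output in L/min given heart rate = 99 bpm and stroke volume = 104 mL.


CO = HR * SV
CO = 99 * 104 / 1000
CO = 10.3 L/min


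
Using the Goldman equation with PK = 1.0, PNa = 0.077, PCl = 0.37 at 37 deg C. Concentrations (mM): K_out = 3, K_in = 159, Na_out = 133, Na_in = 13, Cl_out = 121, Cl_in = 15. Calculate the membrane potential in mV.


Vm = (RT/F)*ln((PK*Ko + PNa*Nao + PCl*Cli)/(PK*Ki + PNa*Nai + PCl*Clo))
Numer = 18.791, Denom = 204.771
Vm = -63.83 mV


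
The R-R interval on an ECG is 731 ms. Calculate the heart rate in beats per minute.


HR = 60 / RR_interval(s)
RR = 731 ms = 0.731 s
HR = 60 / 0.731 = 82.08 bpm


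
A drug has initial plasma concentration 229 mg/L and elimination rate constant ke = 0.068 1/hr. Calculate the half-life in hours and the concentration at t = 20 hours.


t_half = ln(2) / ke = 0.693147 / 0.068 = 10.19 hr
C(t) = C0 * exp(-ke*t) = 229 * exp(-0.068*20)
C(20) = 58.78 mg/L


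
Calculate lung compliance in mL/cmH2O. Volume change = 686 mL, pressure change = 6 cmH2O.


C = dV / dP
C = 686 / 6
C = 114.3 mL/cmH2O


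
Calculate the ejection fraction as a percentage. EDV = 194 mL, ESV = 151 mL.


SV = EDV - ESV = 194 - 151 = 43 mL
EF = SV/EDV * 100 = 43/194 * 100
EF = 22.16%


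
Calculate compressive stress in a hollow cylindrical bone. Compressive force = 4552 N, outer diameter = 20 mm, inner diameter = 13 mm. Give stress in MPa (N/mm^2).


A = pi*(r_o^2 - r_i^2)
r_o = 10 mm, r_i = 6.5 mm
A = 181.427 mm^2
sigma = F/A = 4552 / 181.427
sigma = 25.09 MPa


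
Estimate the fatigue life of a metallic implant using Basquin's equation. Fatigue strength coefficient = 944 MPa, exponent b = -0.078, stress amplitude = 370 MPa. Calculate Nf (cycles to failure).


sigma_a = sigma_f' * (2Nf)^b
2Nf = (sigma_a/sigma_f')^(1/b)
2Nf = (370/944)^(1/-0.078)
2Nf = 164060.29
Nf = 8.203e+04


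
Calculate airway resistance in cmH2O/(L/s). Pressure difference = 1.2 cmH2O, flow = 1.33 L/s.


R = dP / flow
R = 1.2 / 1.33
R = 0.9023 cmH2O/(L/s)


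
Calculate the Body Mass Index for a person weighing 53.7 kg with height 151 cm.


BMI = weight / height^2
height = 151 cm = 1.51 m
BMI = 53.7 / 1.51^2
BMI = 23.55 kg/m^2


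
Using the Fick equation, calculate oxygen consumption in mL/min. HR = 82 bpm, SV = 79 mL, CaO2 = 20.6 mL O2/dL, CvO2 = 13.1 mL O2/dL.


CO = HR*SV = 82*79/1000 = 6.478 L/min
a-v O2 diff = 20.6 - 13.1 = 7.5 mL/dL
VO2 = CO * (CaO2-CvO2) * 10 dL/L
VO2 = 6.478 * 7.5 * 10
VO2 = 485.9 mL/min


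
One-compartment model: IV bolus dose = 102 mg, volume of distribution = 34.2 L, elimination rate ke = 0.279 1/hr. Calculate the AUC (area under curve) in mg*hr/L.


C0 = Dose/Vd = 102/34.2 = 2.98246 mg/L
AUC = C0/ke = 2.98246/0.279
AUC = 10.69 mg*hr/L


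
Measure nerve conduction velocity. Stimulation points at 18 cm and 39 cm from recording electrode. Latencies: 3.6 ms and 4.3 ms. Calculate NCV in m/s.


Distance = (39 - 18) / 100 = 0.21 m
dt = (4.3 - 3.6) / 1000 = 7.0000e-04 s
NCV = dist / dt = 300 m/s
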